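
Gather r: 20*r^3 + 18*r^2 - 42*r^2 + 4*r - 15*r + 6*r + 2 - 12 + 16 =20*r^3 - 24*r^2 - 5*r + 6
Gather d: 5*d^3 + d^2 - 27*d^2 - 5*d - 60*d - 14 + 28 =5*d^3 - 26*d^2 - 65*d + 14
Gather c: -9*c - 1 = -9*c - 1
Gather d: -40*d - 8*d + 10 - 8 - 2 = -48*d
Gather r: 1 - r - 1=-r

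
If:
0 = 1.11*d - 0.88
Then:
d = 0.79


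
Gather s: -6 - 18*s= -18*s - 6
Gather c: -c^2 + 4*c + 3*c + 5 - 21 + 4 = -c^2 + 7*c - 12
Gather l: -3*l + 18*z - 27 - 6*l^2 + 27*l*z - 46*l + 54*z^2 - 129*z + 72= -6*l^2 + l*(27*z - 49) + 54*z^2 - 111*z + 45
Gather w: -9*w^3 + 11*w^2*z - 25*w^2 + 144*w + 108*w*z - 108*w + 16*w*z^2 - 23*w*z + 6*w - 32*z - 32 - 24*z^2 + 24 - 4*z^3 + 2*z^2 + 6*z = -9*w^3 + w^2*(11*z - 25) + w*(16*z^2 + 85*z + 42) - 4*z^3 - 22*z^2 - 26*z - 8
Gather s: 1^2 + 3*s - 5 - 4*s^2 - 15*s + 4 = -4*s^2 - 12*s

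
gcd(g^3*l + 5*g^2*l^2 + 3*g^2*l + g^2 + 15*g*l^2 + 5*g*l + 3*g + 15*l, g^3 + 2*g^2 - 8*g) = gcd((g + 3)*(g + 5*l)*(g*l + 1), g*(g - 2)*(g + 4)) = 1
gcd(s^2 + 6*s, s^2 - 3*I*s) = s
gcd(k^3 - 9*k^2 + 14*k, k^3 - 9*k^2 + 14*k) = k^3 - 9*k^2 + 14*k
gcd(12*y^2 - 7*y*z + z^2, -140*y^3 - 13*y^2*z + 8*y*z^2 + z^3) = 4*y - z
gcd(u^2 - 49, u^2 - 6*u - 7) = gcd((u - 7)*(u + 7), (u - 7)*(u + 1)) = u - 7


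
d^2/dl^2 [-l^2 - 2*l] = -2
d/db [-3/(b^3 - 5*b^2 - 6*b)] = 3*(3*b^2 - 10*b - 6)/(b^2*(-b^2 + 5*b + 6)^2)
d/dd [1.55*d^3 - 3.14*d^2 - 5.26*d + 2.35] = 4.65*d^2 - 6.28*d - 5.26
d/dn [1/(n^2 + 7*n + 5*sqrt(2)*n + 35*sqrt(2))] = (-2*n - 5*sqrt(2) - 7)/(n^2 + 7*n + 5*sqrt(2)*n + 35*sqrt(2))^2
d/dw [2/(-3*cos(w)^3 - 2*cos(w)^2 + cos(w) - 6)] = 2*(-9*cos(w)^2 - 4*cos(w) + 1)*sin(w)/(3*cos(w)^3 + 2*cos(w)^2 - cos(w) + 6)^2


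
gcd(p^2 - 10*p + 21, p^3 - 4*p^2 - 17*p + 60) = p - 3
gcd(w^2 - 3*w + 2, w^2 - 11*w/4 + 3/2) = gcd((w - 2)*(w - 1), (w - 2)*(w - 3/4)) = w - 2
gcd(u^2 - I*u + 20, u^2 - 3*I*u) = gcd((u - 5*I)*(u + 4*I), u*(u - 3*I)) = 1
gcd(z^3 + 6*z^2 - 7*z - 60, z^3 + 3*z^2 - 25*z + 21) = z - 3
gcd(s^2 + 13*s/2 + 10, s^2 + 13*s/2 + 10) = s^2 + 13*s/2 + 10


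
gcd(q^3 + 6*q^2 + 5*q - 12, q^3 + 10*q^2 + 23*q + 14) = 1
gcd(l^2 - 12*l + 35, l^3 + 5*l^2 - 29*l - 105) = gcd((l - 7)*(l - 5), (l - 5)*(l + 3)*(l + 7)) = l - 5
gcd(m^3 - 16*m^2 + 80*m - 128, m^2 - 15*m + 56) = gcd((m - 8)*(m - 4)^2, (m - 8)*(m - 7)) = m - 8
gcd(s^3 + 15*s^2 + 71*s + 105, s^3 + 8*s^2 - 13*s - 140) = s^2 + 12*s + 35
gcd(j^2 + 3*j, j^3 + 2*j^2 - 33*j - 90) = j + 3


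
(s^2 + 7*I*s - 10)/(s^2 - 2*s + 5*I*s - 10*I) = (s + 2*I)/(s - 2)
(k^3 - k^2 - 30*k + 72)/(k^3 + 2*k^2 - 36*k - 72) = (k^2 - 7*k + 12)/(k^2 - 4*k - 12)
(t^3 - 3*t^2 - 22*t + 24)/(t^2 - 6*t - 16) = (-t^3 + 3*t^2 + 22*t - 24)/(-t^2 + 6*t + 16)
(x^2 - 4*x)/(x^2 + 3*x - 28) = x/(x + 7)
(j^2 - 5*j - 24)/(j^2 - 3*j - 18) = (j - 8)/(j - 6)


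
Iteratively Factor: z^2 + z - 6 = (z - 2)*(z + 3)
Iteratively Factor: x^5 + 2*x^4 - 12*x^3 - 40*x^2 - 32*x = (x + 2)*(x^4 - 12*x^2 - 16*x) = (x - 4)*(x + 2)*(x^3 + 4*x^2 + 4*x) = (x - 4)*(x + 2)^2*(x^2 + 2*x) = x*(x - 4)*(x + 2)^2*(x + 2)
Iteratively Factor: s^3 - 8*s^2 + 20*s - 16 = (s - 4)*(s^2 - 4*s + 4) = (s - 4)*(s - 2)*(s - 2)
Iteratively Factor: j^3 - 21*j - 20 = (j - 5)*(j^2 + 5*j + 4) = (j - 5)*(j + 4)*(j + 1)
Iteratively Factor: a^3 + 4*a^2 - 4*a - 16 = (a + 4)*(a^2 - 4) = (a - 2)*(a + 4)*(a + 2)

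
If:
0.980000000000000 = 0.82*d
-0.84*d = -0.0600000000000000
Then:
No Solution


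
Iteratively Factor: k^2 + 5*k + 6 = (k + 3)*(k + 2)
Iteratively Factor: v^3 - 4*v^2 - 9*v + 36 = (v - 4)*(v^2 - 9) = (v - 4)*(v + 3)*(v - 3)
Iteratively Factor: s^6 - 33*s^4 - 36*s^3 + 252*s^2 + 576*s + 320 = (s - 5)*(s^5 + 5*s^4 - 8*s^3 - 76*s^2 - 128*s - 64) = (s - 5)*(s + 2)*(s^4 + 3*s^3 - 14*s^2 - 48*s - 32) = (s - 5)*(s + 2)^2*(s^3 + s^2 - 16*s - 16) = (s - 5)*(s + 2)^2*(s + 4)*(s^2 - 3*s - 4) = (s - 5)*(s - 4)*(s + 2)^2*(s + 4)*(s + 1)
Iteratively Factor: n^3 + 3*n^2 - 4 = (n + 2)*(n^2 + n - 2) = (n + 2)^2*(n - 1)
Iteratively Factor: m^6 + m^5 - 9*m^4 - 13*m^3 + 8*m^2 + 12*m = (m + 2)*(m^5 - m^4 - 7*m^3 + m^2 + 6*m) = (m + 2)^2*(m^4 - 3*m^3 - m^2 + 3*m) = m*(m + 2)^2*(m^3 - 3*m^2 - m + 3) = m*(m - 3)*(m + 2)^2*(m^2 - 1) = m*(m - 3)*(m - 1)*(m + 2)^2*(m + 1)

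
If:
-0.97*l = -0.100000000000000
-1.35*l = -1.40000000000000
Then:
No Solution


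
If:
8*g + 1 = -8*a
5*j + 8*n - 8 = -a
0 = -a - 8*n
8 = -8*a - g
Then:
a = -9/8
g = 1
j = 8/5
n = 9/64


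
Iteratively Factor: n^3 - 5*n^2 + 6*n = (n - 3)*(n^2 - 2*n) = (n - 3)*(n - 2)*(n)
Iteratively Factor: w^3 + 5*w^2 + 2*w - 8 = (w + 4)*(w^2 + w - 2) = (w - 1)*(w + 4)*(w + 2)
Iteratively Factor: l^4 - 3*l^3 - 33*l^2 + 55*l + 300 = (l + 4)*(l^3 - 7*l^2 - 5*l + 75) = (l - 5)*(l + 4)*(l^2 - 2*l - 15) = (l - 5)*(l + 3)*(l + 4)*(l - 5)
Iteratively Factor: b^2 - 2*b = (b - 2)*(b)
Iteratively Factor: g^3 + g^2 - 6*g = (g - 2)*(g^2 + 3*g) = (g - 2)*(g + 3)*(g)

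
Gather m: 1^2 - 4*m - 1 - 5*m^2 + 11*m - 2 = -5*m^2 + 7*m - 2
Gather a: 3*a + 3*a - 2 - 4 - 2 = 6*a - 8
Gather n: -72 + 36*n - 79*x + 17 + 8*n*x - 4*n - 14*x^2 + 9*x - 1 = n*(8*x + 32) - 14*x^2 - 70*x - 56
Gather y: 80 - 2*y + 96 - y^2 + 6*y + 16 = -y^2 + 4*y + 192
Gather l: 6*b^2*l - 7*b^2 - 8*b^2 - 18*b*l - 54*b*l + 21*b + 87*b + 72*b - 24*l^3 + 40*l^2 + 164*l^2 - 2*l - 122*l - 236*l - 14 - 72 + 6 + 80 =-15*b^2 + 180*b - 24*l^3 + 204*l^2 + l*(6*b^2 - 72*b - 360)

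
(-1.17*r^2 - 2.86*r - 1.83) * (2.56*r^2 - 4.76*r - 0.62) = -2.9952*r^4 - 1.7524*r^3 + 9.6542*r^2 + 10.484*r + 1.1346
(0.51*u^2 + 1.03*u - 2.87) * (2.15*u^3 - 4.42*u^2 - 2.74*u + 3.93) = 1.0965*u^5 - 0.0396999999999998*u^4 - 12.1205*u^3 + 11.8675*u^2 + 11.9117*u - 11.2791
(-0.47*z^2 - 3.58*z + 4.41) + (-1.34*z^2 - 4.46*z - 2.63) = -1.81*z^2 - 8.04*z + 1.78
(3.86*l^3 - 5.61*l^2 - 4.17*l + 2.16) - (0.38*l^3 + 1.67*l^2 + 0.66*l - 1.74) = 3.48*l^3 - 7.28*l^2 - 4.83*l + 3.9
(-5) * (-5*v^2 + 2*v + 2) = 25*v^2 - 10*v - 10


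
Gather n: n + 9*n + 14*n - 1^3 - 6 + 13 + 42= 24*n + 48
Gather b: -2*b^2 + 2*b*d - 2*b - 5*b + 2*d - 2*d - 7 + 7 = -2*b^2 + b*(2*d - 7)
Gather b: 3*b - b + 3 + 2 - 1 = 2*b + 4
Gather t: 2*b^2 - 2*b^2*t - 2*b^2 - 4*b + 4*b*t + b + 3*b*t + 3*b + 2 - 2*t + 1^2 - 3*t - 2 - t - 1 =t*(-2*b^2 + 7*b - 6)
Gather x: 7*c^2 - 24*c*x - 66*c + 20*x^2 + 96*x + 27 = 7*c^2 - 66*c + 20*x^2 + x*(96 - 24*c) + 27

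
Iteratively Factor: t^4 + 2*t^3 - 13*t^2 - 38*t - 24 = (t + 2)*(t^3 - 13*t - 12) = (t + 1)*(t + 2)*(t^2 - t - 12) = (t + 1)*(t + 2)*(t + 3)*(t - 4)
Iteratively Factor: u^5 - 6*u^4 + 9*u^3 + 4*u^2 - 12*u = (u - 2)*(u^4 - 4*u^3 + u^2 + 6*u) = (u - 2)*(u + 1)*(u^3 - 5*u^2 + 6*u) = (u - 2)^2*(u + 1)*(u^2 - 3*u) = (u - 3)*(u - 2)^2*(u + 1)*(u)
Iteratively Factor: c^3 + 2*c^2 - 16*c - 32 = (c + 2)*(c^2 - 16) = (c + 2)*(c + 4)*(c - 4)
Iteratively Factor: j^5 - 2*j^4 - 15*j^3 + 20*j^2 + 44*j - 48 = (j + 2)*(j^4 - 4*j^3 - 7*j^2 + 34*j - 24) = (j - 4)*(j + 2)*(j^3 - 7*j + 6) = (j - 4)*(j + 2)*(j + 3)*(j^2 - 3*j + 2) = (j - 4)*(j - 2)*(j + 2)*(j + 3)*(j - 1)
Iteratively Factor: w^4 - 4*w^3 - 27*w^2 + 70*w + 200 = (w - 5)*(w^3 + w^2 - 22*w - 40) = (w - 5)*(w + 2)*(w^2 - w - 20) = (w - 5)^2*(w + 2)*(w + 4)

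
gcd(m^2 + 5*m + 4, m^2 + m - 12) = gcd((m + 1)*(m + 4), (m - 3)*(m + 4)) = m + 4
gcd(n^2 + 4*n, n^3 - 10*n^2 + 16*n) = n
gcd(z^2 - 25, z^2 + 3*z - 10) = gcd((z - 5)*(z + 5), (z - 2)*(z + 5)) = z + 5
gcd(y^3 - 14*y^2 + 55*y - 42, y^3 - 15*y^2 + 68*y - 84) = y^2 - 13*y + 42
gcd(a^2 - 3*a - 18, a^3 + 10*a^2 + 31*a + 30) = a + 3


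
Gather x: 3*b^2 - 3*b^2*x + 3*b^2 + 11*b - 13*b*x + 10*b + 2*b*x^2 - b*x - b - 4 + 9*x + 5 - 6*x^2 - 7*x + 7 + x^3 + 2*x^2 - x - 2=6*b^2 + 20*b + x^3 + x^2*(2*b - 4) + x*(-3*b^2 - 14*b + 1) + 6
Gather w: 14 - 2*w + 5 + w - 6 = 13 - w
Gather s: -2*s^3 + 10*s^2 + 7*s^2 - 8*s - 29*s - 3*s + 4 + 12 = -2*s^3 + 17*s^2 - 40*s + 16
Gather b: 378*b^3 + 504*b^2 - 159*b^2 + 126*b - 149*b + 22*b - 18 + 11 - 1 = 378*b^3 + 345*b^2 - b - 8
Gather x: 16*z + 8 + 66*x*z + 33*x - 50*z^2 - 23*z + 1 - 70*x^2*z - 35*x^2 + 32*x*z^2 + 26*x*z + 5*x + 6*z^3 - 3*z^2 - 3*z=x^2*(-70*z - 35) + x*(32*z^2 + 92*z + 38) + 6*z^3 - 53*z^2 - 10*z + 9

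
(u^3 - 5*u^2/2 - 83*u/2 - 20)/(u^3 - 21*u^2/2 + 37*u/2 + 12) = (u + 5)/(u - 3)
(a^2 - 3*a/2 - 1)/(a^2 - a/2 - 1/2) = (a - 2)/(a - 1)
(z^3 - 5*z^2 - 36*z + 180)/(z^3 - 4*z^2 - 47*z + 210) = (z + 6)/(z + 7)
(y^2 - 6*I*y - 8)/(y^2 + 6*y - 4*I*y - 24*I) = (y - 2*I)/(y + 6)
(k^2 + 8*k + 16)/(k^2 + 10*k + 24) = (k + 4)/(k + 6)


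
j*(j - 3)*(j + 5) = j^3 + 2*j^2 - 15*j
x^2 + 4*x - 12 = (x - 2)*(x + 6)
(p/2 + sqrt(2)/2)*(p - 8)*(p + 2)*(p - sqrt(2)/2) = p^4/2 - 3*p^3 + sqrt(2)*p^3/4 - 17*p^2/2 - 3*sqrt(2)*p^2/2 - 4*sqrt(2)*p + 3*p + 8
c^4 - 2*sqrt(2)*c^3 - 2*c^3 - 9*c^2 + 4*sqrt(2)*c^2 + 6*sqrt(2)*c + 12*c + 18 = (c - 3)*(c + 1)*(c - 3*sqrt(2))*(c + sqrt(2))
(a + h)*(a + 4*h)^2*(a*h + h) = a^4*h + 9*a^3*h^2 + a^3*h + 24*a^2*h^3 + 9*a^2*h^2 + 16*a*h^4 + 24*a*h^3 + 16*h^4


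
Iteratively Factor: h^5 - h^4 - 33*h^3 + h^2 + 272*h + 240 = (h + 1)*(h^4 - 2*h^3 - 31*h^2 + 32*h + 240) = (h + 1)*(h + 3)*(h^3 - 5*h^2 - 16*h + 80) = (h - 4)*(h + 1)*(h + 3)*(h^2 - h - 20) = (h - 4)*(h + 1)*(h + 3)*(h + 4)*(h - 5)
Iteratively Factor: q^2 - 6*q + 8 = (q - 4)*(q - 2)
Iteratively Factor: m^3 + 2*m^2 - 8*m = (m + 4)*(m^2 - 2*m) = (m - 2)*(m + 4)*(m)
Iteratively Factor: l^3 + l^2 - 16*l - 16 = (l - 4)*(l^2 + 5*l + 4) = (l - 4)*(l + 4)*(l + 1)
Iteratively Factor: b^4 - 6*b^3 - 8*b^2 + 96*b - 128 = (b - 4)*(b^3 - 2*b^2 - 16*b + 32) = (b - 4)^2*(b^2 + 2*b - 8) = (b - 4)^2*(b + 4)*(b - 2)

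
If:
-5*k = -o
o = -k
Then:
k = 0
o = 0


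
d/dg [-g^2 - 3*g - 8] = -2*g - 3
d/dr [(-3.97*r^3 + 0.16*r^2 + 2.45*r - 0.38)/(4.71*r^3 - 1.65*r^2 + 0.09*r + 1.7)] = (5.7969*r^4 - 23.7936*r^3 - 10.8207*r^2 - 0.71*r + 4.1992)/(22.1841*r^6 - 15.543*r^5 + 3.5703*r^4 + 15.717*r^3 - 5.6019*r^2 + 0.306*r + 2.89)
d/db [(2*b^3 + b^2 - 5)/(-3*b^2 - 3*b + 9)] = (-2*b^4 - 4*b^3 + 17*b^2 - 4*b - 5)/(3*(b^4 + 2*b^3 - 5*b^2 - 6*b + 9))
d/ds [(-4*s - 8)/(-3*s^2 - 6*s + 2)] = 4*(3*s^2 + 6*s - 6*(s + 1)*(s + 2) - 2)/(3*s^2 + 6*s - 2)^2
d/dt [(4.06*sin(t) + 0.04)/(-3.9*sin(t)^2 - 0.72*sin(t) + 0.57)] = (15.834*sin(t)^2 + 0.312*sin(t) + 2.343)*cos(t)/(15.21*sin(t)^4 + 5.616*sin(t)^3 - 3.9276*sin(t)^2 - 0.8208*sin(t) + 0.3249)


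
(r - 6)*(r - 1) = r^2 - 7*r + 6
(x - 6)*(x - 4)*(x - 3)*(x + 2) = x^4 - 11*x^3 + 28*x^2 + 36*x - 144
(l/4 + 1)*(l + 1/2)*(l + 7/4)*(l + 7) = l^4/4 + 53*l^3/16 + 429*l^2/32 + 581*l/32 + 49/8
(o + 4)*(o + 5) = o^2 + 9*o + 20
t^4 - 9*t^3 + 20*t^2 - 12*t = t*(t - 6)*(t - 2)*(t - 1)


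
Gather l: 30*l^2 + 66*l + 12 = 30*l^2 + 66*l + 12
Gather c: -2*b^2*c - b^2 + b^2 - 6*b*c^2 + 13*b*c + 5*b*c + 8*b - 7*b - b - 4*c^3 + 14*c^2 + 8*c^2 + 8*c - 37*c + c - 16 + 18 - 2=-4*c^3 + c^2*(22 - 6*b) + c*(-2*b^2 + 18*b - 28)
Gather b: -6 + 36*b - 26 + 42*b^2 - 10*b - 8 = 42*b^2 + 26*b - 40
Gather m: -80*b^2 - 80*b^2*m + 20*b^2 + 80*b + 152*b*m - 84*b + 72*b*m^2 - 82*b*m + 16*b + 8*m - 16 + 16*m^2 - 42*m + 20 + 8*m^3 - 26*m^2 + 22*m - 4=-60*b^2 + 12*b + 8*m^3 + m^2*(72*b - 10) + m*(-80*b^2 + 70*b - 12)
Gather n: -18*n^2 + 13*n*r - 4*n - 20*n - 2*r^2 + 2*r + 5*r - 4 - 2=-18*n^2 + n*(13*r - 24) - 2*r^2 + 7*r - 6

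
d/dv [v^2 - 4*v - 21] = 2*v - 4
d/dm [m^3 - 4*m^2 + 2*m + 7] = 3*m^2 - 8*m + 2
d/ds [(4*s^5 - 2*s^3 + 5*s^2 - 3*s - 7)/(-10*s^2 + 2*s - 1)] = (-120*s^6 + 32*s^5 - 8*s^3 - 14*s^2 - 150*s + 17)/(100*s^4 - 40*s^3 + 24*s^2 - 4*s + 1)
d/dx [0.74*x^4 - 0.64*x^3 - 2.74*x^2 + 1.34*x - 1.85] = 2.96*x^3 - 1.92*x^2 - 5.48*x + 1.34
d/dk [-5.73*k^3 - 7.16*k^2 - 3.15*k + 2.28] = -17.19*k^2 - 14.32*k - 3.15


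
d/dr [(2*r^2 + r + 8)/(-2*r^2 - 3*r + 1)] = (-4*r^2 + 36*r + 25)/(4*r^4 + 12*r^3 + 5*r^2 - 6*r + 1)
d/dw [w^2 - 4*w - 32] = 2*w - 4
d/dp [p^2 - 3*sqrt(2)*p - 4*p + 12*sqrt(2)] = 2*p - 3*sqrt(2) - 4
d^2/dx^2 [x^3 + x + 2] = 6*x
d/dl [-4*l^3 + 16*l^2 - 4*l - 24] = -12*l^2 + 32*l - 4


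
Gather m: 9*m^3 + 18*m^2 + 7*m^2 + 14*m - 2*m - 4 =9*m^3 + 25*m^2 + 12*m - 4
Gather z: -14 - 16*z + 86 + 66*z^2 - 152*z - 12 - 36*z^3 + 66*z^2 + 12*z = -36*z^3 + 132*z^2 - 156*z + 60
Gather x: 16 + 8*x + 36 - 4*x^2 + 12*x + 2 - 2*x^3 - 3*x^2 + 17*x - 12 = -2*x^3 - 7*x^2 + 37*x + 42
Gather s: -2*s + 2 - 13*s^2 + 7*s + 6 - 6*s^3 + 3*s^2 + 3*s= -6*s^3 - 10*s^2 + 8*s + 8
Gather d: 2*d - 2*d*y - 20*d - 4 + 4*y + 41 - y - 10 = d*(-2*y - 18) + 3*y + 27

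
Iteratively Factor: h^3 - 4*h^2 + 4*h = (h - 2)*(h^2 - 2*h) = h*(h - 2)*(h - 2)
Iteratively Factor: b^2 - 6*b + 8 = (b - 4)*(b - 2)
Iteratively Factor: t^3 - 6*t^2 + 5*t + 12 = (t - 3)*(t^2 - 3*t - 4) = (t - 4)*(t - 3)*(t + 1)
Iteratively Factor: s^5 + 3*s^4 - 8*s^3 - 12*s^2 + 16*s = (s - 1)*(s^4 + 4*s^3 - 4*s^2 - 16*s) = (s - 1)*(s + 4)*(s^3 - 4*s) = (s - 1)*(s + 2)*(s + 4)*(s^2 - 2*s) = (s - 2)*(s - 1)*(s + 2)*(s + 4)*(s)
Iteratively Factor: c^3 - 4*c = (c - 2)*(c^2 + 2*c) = c*(c - 2)*(c + 2)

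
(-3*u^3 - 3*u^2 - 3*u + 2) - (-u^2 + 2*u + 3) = -3*u^3 - 2*u^2 - 5*u - 1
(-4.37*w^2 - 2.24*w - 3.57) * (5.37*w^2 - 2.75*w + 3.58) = -23.4669*w^4 - 0.0113000000000021*w^3 - 28.6555*w^2 + 1.7983*w - 12.7806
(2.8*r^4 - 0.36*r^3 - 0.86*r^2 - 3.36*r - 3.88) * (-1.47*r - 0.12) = -4.116*r^5 + 0.1932*r^4 + 1.3074*r^3 + 5.0424*r^2 + 6.1068*r + 0.4656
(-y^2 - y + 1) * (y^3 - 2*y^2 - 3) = -y^5 + y^4 + 3*y^3 + y^2 + 3*y - 3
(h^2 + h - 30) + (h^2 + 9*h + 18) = 2*h^2 + 10*h - 12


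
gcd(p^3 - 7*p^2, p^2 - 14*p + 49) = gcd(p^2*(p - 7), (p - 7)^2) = p - 7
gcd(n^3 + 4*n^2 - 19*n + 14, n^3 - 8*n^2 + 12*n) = n - 2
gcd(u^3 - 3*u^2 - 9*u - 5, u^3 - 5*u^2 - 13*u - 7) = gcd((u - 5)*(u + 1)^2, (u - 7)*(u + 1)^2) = u^2 + 2*u + 1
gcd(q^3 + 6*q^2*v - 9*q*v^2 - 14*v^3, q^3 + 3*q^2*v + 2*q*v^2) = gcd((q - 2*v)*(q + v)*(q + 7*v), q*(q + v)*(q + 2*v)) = q + v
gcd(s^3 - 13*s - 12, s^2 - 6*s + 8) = s - 4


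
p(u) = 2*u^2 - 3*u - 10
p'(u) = 4*u - 3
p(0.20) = -10.52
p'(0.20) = -2.20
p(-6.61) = 97.21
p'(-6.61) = -29.44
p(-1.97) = 3.67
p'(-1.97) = -10.88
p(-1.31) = -2.64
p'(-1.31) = -8.24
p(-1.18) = -3.68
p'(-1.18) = -7.72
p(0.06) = -10.17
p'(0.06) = -2.76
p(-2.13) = 5.46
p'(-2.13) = -11.52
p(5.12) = 27.07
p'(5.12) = 17.48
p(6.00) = 44.00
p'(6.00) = 21.00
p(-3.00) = 17.00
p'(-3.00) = -15.00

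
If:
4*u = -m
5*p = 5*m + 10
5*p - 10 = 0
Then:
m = 0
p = 2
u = 0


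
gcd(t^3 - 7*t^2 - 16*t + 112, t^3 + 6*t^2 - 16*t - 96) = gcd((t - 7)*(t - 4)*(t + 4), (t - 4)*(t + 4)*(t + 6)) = t^2 - 16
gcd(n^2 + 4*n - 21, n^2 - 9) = n - 3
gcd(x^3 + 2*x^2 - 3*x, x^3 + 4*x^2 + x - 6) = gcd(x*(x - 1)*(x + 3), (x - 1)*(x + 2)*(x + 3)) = x^2 + 2*x - 3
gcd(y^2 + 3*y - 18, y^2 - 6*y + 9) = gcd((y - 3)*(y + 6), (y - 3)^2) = y - 3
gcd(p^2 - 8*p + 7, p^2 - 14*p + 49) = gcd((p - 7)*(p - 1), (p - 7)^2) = p - 7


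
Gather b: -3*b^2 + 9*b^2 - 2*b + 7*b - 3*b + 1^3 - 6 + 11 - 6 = 6*b^2 + 2*b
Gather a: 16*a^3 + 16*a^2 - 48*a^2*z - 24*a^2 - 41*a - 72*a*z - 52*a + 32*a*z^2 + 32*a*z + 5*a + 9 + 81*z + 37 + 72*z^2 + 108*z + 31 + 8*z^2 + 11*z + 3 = 16*a^3 + a^2*(-48*z - 8) + a*(32*z^2 - 40*z - 88) + 80*z^2 + 200*z + 80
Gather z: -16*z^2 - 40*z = -16*z^2 - 40*z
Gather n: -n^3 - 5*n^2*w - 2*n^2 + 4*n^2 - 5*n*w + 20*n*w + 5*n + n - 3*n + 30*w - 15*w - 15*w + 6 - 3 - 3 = -n^3 + n^2*(2 - 5*w) + n*(15*w + 3)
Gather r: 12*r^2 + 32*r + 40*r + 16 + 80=12*r^2 + 72*r + 96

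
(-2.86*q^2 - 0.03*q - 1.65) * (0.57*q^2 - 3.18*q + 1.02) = -1.6302*q^4 + 9.0777*q^3 - 3.7623*q^2 + 5.2164*q - 1.683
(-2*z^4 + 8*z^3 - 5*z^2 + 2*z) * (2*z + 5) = -4*z^5 + 6*z^4 + 30*z^3 - 21*z^2 + 10*z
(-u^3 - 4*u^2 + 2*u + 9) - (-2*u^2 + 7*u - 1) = -u^3 - 2*u^2 - 5*u + 10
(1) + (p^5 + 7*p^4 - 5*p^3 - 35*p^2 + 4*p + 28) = p^5 + 7*p^4 - 5*p^3 - 35*p^2 + 4*p + 29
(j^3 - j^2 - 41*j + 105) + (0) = j^3 - j^2 - 41*j + 105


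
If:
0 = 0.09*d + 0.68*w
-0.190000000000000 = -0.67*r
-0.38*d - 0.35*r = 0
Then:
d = -0.26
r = 0.28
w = 0.03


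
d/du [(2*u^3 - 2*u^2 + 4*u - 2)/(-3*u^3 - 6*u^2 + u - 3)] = 2*(-9*u^4 + 14*u^3 - 7*u^2 - 6*u - 5)/(9*u^6 + 36*u^5 + 30*u^4 + 6*u^3 + 37*u^2 - 6*u + 9)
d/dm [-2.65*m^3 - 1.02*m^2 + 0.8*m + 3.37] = -7.95*m^2 - 2.04*m + 0.8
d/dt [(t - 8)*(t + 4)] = 2*t - 4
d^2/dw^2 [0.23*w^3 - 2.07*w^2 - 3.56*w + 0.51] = 1.38*w - 4.14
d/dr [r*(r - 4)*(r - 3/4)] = 3*r^2 - 19*r/2 + 3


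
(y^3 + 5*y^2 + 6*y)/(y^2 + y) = (y^2 + 5*y + 6)/(y + 1)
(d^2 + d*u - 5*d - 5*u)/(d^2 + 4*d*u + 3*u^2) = (d - 5)/(d + 3*u)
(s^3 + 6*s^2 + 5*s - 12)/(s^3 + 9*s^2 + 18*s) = (s^2 + 3*s - 4)/(s*(s + 6))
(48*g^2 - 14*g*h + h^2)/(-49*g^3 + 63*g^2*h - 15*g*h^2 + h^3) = (-48*g^2 + 14*g*h - h^2)/(49*g^3 - 63*g^2*h + 15*g*h^2 - h^3)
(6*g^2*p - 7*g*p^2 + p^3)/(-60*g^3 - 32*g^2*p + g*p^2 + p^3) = p*(-g + p)/(10*g^2 + 7*g*p + p^2)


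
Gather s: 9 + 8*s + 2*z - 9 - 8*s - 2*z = 0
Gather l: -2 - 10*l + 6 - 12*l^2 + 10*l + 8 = 12 - 12*l^2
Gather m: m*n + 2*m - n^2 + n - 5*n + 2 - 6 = m*(n + 2) - n^2 - 4*n - 4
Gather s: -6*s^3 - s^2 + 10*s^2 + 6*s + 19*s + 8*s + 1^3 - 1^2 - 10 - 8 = -6*s^3 + 9*s^2 + 33*s - 18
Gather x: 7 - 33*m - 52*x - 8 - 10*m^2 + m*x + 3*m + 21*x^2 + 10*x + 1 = -10*m^2 - 30*m + 21*x^2 + x*(m - 42)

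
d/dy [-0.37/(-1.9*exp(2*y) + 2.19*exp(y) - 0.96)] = (0.8103 - 1.406*exp(y))*exp(y)/(1.9*exp(2*y) - 2.19*exp(y) + 0.96)^2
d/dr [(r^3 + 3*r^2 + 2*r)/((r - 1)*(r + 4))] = (r^4 + 6*r^3 - 5*r^2 - 24*r - 8)/(r^4 + 6*r^3 + r^2 - 24*r + 16)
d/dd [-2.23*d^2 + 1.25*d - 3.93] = 1.25 - 4.46*d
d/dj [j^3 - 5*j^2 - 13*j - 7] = 3*j^2 - 10*j - 13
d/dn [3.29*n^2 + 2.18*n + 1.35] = 6.58*n + 2.18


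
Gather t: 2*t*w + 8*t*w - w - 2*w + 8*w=10*t*w + 5*w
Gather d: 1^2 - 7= -6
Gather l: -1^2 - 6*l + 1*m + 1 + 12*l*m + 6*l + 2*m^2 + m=12*l*m + 2*m^2 + 2*m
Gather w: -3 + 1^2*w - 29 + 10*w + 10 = 11*w - 22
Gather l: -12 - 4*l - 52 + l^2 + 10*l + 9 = l^2 + 6*l - 55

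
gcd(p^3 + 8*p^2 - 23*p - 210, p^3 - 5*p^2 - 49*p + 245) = p^2 + 2*p - 35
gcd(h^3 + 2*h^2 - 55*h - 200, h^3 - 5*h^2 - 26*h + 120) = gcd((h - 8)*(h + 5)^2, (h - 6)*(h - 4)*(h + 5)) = h + 5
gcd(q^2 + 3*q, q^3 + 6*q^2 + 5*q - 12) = q + 3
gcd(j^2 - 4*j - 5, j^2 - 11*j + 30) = j - 5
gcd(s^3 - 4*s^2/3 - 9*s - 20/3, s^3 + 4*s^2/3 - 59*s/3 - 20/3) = s - 4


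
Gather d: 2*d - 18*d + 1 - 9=-16*d - 8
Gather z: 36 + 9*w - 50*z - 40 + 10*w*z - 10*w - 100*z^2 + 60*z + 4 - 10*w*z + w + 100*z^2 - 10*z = 0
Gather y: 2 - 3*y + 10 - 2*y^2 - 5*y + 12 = -2*y^2 - 8*y + 24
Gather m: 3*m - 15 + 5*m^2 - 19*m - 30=5*m^2 - 16*m - 45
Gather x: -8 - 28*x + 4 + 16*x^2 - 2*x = 16*x^2 - 30*x - 4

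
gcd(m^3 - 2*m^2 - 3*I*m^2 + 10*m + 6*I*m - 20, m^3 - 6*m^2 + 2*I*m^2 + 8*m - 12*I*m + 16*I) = m^2 + m*(-2 + 2*I) - 4*I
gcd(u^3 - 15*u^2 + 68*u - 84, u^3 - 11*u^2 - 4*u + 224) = u - 7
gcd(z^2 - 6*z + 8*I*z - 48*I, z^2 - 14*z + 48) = z - 6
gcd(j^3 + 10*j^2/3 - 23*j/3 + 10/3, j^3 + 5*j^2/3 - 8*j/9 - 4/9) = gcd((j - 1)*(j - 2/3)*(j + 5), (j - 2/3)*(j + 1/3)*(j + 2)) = j - 2/3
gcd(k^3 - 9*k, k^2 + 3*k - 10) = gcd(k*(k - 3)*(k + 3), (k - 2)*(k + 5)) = 1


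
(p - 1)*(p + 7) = p^2 + 6*p - 7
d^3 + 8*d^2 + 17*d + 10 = (d + 1)*(d + 2)*(d + 5)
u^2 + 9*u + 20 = (u + 4)*(u + 5)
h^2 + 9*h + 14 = (h + 2)*(h + 7)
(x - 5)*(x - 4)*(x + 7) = x^3 - 2*x^2 - 43*x + 140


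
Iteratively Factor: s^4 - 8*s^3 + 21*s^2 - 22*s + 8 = (s - 1)*(s^3 - 7*s^2 + 14*s - 8) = (s - 4)*(s - 1)*(s^2 - 3*s + 2) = (s - 4)*(s - 2)*(s - 1)*(s - 1)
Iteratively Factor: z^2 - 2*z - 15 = (z - 5)*(z + 3)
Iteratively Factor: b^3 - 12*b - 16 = (b - 4)*(b^2 + 4*b + 4) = (b - 4)*(b + 2)*(b + 2)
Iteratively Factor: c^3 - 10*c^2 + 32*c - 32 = (c - 4)*(c^2 - 6*c + 8) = (c - 4)*(c - 2)*(c - 4)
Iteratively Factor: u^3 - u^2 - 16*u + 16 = (u - 4)*(u^2 + 3*u - 4) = (u - 4)*(u - 1)*(u + 4)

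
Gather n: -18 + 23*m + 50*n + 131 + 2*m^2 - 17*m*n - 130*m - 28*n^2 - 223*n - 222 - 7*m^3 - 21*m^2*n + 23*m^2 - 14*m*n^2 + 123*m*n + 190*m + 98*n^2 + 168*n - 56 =-7*m^3 + 25*m^2 + 83*m + n^2*(70 - 14*m) + n*(-21*m^2 + 106*m - 5) - 165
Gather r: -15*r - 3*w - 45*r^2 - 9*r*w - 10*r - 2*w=-45*r^2 + r*(-9*w - 25) - 5*w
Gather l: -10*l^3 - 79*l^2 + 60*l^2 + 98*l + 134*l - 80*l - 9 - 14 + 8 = -10*l^3 - 19*l^2 + 152*l - 15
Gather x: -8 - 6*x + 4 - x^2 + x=-x^2 - 5*x - 4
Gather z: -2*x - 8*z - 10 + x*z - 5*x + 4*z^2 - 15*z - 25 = -7*x + 4*z^2 + z*(x - 23) - 35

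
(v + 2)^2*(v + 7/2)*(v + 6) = v^4 + 27*v^3/2 + 63*v^2 + 122*v + 84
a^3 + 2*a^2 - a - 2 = (a - 1)*(a + 1)*(a + 2)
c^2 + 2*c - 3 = (c - 1)*(c + 3)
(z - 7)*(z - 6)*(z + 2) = z^3 - 11*z^2 + 16*z + 84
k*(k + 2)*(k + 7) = k^3 + 9*k^2 + 14*k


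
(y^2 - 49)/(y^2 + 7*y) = (y - 7)/y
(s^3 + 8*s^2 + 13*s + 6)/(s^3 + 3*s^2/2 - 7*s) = 2*(s^3 + 8*s^2 + 13*s + 6)/(s*(2*s^2 + 3*s - 14))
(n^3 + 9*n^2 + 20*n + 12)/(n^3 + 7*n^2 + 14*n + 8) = (n + 6)/(n + 4)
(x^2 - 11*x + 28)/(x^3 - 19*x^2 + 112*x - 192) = (x^2 - 11*x + 28)/(x^3 - 19*x^2 + 112*x - 192)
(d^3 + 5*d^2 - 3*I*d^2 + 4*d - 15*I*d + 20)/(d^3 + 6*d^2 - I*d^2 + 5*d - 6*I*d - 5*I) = (d^2 - 3*I*d + 4)/(d^2 + d*(1 - I) - I)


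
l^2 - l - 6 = (l - 3)*(l + 2)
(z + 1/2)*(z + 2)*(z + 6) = z^3 + 17*z^2/2 + 16*z + 6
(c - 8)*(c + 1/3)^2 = c^3 - 22*c^2/3 - 47*c/9 - 8/9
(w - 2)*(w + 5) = w^2 + 3*w - 10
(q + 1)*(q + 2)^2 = q^3 + 5*q^2 + 8*q + 4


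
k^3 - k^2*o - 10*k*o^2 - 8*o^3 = (k - 4*o)*(k + o)*(k + 2*o)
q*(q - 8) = q^2 - 8*q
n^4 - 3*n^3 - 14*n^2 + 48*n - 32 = (n - 4)*(n - 2)*(n - 1)*(n + 4)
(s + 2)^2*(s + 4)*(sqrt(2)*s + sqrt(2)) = sqrt(2)*s^4 + 9*sqrt(2)*s^3 + 28*sqrt(2)*s^2 + 36*sqrt(2)*s + 16*sqrt(2)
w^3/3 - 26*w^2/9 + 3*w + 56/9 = (w/3 + 1/3)*(w - 7)*(w - 8/3)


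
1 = 1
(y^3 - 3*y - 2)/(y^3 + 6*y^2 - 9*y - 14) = (y + 1)/(y + 7)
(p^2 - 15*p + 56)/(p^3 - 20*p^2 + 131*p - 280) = 1/(p - 5)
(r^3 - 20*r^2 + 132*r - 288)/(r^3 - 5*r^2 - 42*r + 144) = (r^2 - 12*r + 36)/(r^2 + 3*r - 18)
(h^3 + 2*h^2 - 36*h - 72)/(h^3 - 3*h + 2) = (h^2 - 36)/(h^2 - 2*h + 1)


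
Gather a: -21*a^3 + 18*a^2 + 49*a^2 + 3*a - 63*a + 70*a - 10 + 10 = -21*a^3 + 67*a^2 + 10*a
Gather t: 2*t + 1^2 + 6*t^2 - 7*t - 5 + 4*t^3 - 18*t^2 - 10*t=4*t^3 - 12*t^2 - 15*t - 4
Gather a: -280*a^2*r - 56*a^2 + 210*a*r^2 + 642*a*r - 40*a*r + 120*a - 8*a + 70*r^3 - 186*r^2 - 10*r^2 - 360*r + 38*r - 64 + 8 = a^2*(-280*r - 56) + a*(210*r^2 + 602*r + 112) + 70*r^3 - 196*r^2 - 322*r - 56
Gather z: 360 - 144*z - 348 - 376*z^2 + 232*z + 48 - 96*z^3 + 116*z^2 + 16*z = -96*z^3 - 260*z^2 + 104*z + 60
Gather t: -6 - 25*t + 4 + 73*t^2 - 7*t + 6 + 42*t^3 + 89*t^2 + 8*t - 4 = 42*t^3 + 162*t^2 - 24*t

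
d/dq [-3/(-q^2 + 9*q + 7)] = 3*(9 - 2*q)/(-q^2 + 9*q + 7)^2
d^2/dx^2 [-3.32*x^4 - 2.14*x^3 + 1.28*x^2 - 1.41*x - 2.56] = -39.84*x^2 - 12.84*x + 2.56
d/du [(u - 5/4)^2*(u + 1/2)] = (4*u - 5)*(12*u - 1)/16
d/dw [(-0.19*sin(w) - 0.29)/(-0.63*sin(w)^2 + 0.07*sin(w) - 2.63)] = (-0.1197*sin(w)^2 - 0.3654*sin(w) + 0.52)*cos(w)/(0.3969*sin(w)^4 - 0.0882*sin(w)^3 + 3.3187*sin(w)^2 - 0.3682*sin(w) + 6.9169)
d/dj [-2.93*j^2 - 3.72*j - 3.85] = -5.86*j - 3.72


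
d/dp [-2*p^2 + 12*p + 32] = 12 - 4*p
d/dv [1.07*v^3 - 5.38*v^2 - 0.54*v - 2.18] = 3.21*v^2 - 10.76*v - 0.54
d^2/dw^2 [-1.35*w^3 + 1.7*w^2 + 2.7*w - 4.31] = 3.4 - 8.1*w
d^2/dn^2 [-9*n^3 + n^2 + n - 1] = 2 - 54*n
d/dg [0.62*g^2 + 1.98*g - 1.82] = 1.24*g + 1.98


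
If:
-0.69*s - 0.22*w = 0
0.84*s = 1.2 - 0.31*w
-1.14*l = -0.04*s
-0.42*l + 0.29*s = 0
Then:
No Solution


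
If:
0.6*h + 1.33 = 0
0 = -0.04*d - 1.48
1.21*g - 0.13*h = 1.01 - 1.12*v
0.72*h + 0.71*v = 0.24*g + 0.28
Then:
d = -37.00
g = -1.41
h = -2.22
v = 2.17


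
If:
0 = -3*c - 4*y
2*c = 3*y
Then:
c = 0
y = 0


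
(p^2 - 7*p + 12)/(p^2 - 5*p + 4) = (p - 3)/(p - 1)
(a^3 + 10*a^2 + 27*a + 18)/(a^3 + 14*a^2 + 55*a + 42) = (a + 3)/(a + 7)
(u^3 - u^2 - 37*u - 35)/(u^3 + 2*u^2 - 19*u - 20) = (u - 7)/(u - 4)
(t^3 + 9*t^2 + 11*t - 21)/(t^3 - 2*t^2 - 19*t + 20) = (t^2 + 10*t + 21)/(t^2 - t - 20)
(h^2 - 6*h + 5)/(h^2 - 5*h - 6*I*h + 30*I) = (h - 1)/(h - 6*I)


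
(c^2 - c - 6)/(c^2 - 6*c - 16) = (c - 3)/(c - 8)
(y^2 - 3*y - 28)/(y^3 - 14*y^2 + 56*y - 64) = (y^2 - 3*y - 28)/(y^3 - 14*y^2 + 56*y - 64)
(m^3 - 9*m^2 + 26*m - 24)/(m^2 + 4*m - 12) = (m^2 - 7*m + 12)/(m + 6)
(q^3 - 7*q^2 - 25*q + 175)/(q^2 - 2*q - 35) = q - 5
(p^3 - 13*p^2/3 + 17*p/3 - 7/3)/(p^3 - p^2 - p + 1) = (p - 7/3)/(p + 1)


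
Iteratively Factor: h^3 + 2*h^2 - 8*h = (h)*(h^2 + 2*h - 8) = h*(h - 2)*(h + 4)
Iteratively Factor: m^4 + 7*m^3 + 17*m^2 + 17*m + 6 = (m + 1)*(m^3 + 6*m^2 + 11*m + 6) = (m + 1)^2*(m^2 + 5*m + 6) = (m + 1)^2*(m + 2)*(m + 3)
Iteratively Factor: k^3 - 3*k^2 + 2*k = (k)*(k^2 - 3*k + 2) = k*(k - 2)*(k - 1)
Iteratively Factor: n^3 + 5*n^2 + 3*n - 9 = (n - 1)*(n^2 + 6*n + 9) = (n - 1)*(n + 3)*(n + 3)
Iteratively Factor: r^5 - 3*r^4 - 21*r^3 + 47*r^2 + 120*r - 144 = (r - 4)*(r^4 + r^3 - 17*r^2 - 21*r + 36) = (r - 4)*(r + 3)*(r^3 - 2*r^2 - 11*r + 12) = (r - 4)*(r - 1)*(r + 3)*(r^2 - r - 12) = (r - 4)^2*(r - 1)*(r + 3)*(r + 3)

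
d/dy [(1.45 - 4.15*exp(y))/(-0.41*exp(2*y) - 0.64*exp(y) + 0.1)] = (-1.7015*exp(2*y) + 1.189*exp(y) + 0.513)*exp(y)/(0.1681*exp(4*y) + 0.5248*exp(3*y) + 0.3276*exp(2*y) - 0.128*exp(y) + 0.01)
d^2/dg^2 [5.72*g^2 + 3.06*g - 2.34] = 11.4400000000000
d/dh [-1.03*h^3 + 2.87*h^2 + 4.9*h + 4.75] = -3.09*h^2 + 5.74*h + 4.9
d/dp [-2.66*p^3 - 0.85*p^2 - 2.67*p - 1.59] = -7.98*p^2 - 1.7*p - 2.67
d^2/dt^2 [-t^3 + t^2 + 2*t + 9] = 2 - 6*t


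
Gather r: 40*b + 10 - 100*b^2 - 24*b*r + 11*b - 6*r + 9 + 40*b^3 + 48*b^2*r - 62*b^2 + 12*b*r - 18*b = 40*b^3 - 162*b^2 + 33*b + r*(48*b^2 - 12*b - 6) + 19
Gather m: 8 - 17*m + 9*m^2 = 9*m^2 - 17*m + 8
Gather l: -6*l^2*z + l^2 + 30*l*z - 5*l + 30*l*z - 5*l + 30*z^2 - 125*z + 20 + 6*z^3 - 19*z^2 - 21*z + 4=l^2*(1 - 6*z) + l*(60*z - 10) + 6*z^3 + 11*z^2 - 146*z + 24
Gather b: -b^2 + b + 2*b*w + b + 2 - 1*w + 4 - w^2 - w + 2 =-b^2 + b*(2*w + 2) - w^2 - 2*w + 8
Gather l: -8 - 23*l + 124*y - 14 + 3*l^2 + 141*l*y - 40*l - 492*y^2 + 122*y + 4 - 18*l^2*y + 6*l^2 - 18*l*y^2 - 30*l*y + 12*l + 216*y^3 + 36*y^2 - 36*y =l^2*(9 - 18*y) + l*(-18*y^2 + 111*y - 51) + 216*y^3 - 456*y^2 + 210*y - 18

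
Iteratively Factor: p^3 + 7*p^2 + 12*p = (p + 3)*(p^2 + 4*p) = p*(p + 3)*(p + 4)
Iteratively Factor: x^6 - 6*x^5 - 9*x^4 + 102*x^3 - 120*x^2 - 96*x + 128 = (x - 1)*(x^5 - 5*x^4 - 14*x^3 + 88*x^2 - 32*x - 128) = (x - 4)*(x - 1)*(x^4 - x^3 - 18*x^2 + 16*x + 32) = (x - 4)^2*(x - 1)*(x^3 + 3*x^2 - 6*x - 8) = (x - 4)^2*(x - 1)*(x + 4)*(x^2 - x - 2) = (x - 4)^2*(x - 1)*(x + 1)*(x + 4)*(x - 2)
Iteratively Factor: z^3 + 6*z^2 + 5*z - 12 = (z + 4)*(z^2 + 2*z - 3) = (z + 3)*(z + 4)*(z - 1)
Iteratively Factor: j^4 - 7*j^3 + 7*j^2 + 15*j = (j - 5)*(j^3 - 2*j^2 - 3*j) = (j - 5)*(j + 1)*(j^2 - 3*j) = (j - 5)*(j - 3)*(j + 1)*(j)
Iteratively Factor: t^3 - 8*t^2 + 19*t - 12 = (t - 3)*(t^2 - 5*t + 4) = (t - 4)*(t - 3)*(t - 1)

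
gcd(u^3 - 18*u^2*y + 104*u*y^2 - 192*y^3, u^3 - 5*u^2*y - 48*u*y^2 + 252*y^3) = -u + 6*y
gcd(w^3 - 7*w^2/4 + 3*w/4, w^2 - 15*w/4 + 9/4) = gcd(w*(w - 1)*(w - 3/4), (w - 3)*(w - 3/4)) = w - 3/4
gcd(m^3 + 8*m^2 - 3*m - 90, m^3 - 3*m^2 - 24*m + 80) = m + 5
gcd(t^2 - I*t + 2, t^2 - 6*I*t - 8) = t - 2*I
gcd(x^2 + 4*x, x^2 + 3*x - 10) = 1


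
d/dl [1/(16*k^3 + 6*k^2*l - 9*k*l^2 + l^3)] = 3*(-2*k^2 + 6*k*l - l^2)/(16*k^3 + 6*k^2*l - 9*k*l^2 + l^3)^2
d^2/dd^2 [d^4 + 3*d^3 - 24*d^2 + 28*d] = 12*d^2 + 18*d - 48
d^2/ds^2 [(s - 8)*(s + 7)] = 2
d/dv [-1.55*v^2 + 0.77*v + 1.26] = 0.77 - 3.1*v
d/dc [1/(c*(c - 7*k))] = (c*(-c + 7*k) - (c - 7*k)^2)/(c^2*(c - 7*k)^3)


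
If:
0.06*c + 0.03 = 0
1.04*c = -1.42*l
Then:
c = -0.50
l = 0.37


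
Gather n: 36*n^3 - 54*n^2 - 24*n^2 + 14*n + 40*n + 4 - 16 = 36*n^3 - 78*n^2 + 54*n - 12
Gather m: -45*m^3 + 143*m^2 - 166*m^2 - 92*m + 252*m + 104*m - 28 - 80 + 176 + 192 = -45*m^3 - 23*m^2 + 264*m + 260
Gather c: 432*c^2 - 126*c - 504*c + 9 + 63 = 432*c^2 - 630*c + 72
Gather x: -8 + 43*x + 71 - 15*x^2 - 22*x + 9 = -15*x^2 + 21*x + 72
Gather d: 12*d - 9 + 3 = 12*d - 6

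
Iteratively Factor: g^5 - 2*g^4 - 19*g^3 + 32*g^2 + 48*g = (g)*(g^4 - 2*g^3 - 19*g^2 + 32*g + 48) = g*(g + 4)*(g^3 - 6*g^2 + 5*g + 12) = g*(g + 1)*(g + 4)*(g^2 - 7*g + 12) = g*(g - 4)*(g + 1)*(g + 4)*(g - 3)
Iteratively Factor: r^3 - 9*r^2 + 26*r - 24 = (r - 4)*(r^2 - 5*r + 6) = (r - 4)*(r - 2)*(r - 3)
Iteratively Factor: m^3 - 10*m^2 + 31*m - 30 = (m - 3)*(m^2 - 7*m + 10) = (m - 5)*(m - 3)*(m - 2)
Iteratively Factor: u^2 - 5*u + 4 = (u - 1)*(u - 4)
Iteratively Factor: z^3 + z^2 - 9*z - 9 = (z - 3)*(z^2 + 4*z + 3) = (z - 3)*(z + 1)*(z + 3)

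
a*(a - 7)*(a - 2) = a^3 - 9*a^2 + 14*a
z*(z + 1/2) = z^2 + z/2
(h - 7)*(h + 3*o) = h^2 + 3*h*o - 7*h - 21*o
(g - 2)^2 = g^2 - 4*g + 4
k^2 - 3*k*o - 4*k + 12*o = (k - 4)*(k - 3*o)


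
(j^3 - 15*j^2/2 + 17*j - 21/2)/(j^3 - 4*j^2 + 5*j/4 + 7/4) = 2*(j - 3)/(2*j + 1)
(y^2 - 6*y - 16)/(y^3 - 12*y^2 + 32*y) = (y + 2)/(y*(y - 4))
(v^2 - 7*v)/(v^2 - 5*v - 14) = v/(v + 2)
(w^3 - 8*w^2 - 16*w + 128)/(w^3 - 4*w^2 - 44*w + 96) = (w^2 - 16)/(w^2 + 4*w - 12)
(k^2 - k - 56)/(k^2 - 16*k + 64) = (k + 7)/(k - 8)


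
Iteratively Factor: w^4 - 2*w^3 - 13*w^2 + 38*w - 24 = (w + 4)*(w^3 - 6*w^2 + 11*w - 6) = (w - 2)*(w + 4)*(w^2 - 4*w + 3) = (w - 3)*(w - 2)*(w + 4)*(w - 1)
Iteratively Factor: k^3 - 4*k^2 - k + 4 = (k - 4)*(k^2 - 1) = (k - 4)*(k + 1)*(k - 1)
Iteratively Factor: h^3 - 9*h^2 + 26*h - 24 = (h - 4)*(h^2 - 5*h + 6) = (h - 4)*(h - 2)*(h - 3)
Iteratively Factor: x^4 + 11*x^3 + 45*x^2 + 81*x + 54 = (x + 3)*(x^3 + 8*x^2 + 21*x + 18) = (x + 3)^2*(x^2 + 5*x + 6) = (x + 2)*(x + 3)^2*(x + 3)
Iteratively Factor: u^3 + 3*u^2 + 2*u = (u)*(u^2 + 3*u + 2) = u*(u + 2)*(u + 1)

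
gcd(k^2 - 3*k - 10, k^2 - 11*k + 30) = k - 5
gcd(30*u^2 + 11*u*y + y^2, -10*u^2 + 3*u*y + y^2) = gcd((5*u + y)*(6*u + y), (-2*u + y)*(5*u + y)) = 5*u + y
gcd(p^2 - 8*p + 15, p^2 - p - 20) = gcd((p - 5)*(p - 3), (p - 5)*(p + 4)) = p - 5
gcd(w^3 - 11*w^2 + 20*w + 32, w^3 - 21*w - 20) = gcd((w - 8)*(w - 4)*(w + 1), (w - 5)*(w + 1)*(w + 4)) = w + 1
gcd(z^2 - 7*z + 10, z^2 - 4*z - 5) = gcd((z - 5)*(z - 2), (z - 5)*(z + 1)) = z - 5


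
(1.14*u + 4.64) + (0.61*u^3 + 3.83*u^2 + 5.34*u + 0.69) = 0.61*u^3 + 3.83*u^2 + 6.48*u + 5.33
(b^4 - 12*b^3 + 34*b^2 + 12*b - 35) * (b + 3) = b^5 - 9*b^4 - 2*b^3 + 114*b^2 + b - 105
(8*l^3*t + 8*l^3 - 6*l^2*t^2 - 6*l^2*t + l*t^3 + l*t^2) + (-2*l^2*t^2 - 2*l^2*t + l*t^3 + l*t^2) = 8*l^3*t + 8*l^3 - 8*l^2*t^2 - 8*l^2*t + 2*l*t^3 + 2*l*t^2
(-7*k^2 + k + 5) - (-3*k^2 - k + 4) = -4*k^2 + 2*k + 1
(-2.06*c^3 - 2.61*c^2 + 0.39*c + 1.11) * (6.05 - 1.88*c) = 3.8728*c^4 - 7.5562*c^3 - 16.5237*c^2 + 0.2727*c + 6.7155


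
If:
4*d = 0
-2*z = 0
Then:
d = 0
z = 0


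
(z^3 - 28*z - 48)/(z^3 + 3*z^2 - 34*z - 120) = (z + 2)/(z + 5)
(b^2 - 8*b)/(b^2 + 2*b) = (b - 8)/(b + 2)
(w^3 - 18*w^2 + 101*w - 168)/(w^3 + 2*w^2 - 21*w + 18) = (w^2 - 15*w + 56)/(w^2 + 5*w - 6)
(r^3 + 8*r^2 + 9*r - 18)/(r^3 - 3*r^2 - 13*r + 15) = (r + 6)/(r - 5)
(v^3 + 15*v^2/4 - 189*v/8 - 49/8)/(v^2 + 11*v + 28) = (8*v^2 - 26*v - 7)/(8*(v + 4))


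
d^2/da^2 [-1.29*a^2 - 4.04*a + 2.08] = -2.58000000000000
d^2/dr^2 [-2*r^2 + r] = -4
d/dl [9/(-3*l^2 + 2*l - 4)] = 18*(3*l - 1)/(3*l^2 - 2*l + 4)^2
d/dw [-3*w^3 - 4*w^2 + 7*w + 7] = -9*w^2 - 8*w + 7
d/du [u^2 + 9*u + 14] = 2*u + 9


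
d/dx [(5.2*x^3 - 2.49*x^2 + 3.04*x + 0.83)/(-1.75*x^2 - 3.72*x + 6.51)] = (-9.1*x^4 - 38.688*x^3 + 116.1388*x^2 - 29.5148*x + 22.878)/(3.0625*x^4 + 13.02*x^3 - 8.9466*x^2 - 48.4344*x + 42.3801)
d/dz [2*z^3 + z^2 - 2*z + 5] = 6*z^2 + 2*z - 2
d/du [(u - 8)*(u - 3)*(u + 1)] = 3*u^2 - 20*u + 13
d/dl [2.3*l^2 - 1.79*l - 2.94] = 4.6*l - 1.79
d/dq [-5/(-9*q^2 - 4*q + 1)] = 10*(-9*q - 2)/(9*q^2 + 4*q - 1)^2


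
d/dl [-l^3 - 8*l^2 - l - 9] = -3*l^2 - 16*l - 1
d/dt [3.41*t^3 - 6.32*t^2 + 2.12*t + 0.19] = 10.23*t^2 - 12.64*t + 2.12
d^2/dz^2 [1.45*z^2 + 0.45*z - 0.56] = 2.90000000000000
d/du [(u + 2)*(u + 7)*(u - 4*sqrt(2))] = 3*u^2 - 8*sqrt(2)*u + 18*u - 36*sqrt(2) + 14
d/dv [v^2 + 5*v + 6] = 2*v + 5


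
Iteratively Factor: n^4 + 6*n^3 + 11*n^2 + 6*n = (n + 1)*(n^3 + 5*n^2 + 6*n) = (n + 1)*(n + 2)*(n^2 + 3*n) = n*(n + 1)*(n + 2)*(n + 3)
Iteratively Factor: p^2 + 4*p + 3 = (p + 1)*(p + 3)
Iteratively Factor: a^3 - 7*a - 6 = (a - 3)*(a^2 + 3*a + 2) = (a - 3)*(a + 1)*(a + 2)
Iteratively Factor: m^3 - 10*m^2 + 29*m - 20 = (m - 1)*(m^2 - 9*m + 20) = (m - 4)*(m - 1)*(m - 5)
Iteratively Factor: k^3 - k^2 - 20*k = (k)*(k^2 - k - 20) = k*(k - 5)*(k + 4)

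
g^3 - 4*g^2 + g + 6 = (g - 3)*(g - 2)*(g + 1)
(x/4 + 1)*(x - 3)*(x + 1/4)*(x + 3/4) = x^4/4 + x^3/2 - 173*x^2/64 - 189*x/64 - 9/16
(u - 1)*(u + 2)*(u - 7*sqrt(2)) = u^3 - 7*sqrt(2)*u^2 + u^2 - 7*sqrt(2)*u - 2*u + 14*sqrt(2)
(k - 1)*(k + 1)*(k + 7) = k^3 + 7*k^2 - k - 7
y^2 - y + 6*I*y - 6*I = (y - 1)*(y + 6*I)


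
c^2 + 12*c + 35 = (c + 5)*(c + 7)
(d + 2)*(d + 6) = d^2 + 8*d + 12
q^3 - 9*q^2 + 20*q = q*(q - 5)*(q - 4)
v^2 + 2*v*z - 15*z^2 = (v - 3*z)*(v + 5*z)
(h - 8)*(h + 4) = h^2 - 4*h - 32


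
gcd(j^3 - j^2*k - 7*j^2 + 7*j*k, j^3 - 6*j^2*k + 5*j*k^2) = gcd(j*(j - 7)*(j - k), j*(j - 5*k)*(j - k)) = j^2 - j*k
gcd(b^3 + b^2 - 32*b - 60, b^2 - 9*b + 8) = 1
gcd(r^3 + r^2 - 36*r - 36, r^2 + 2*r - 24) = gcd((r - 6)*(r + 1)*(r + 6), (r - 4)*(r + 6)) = r + 6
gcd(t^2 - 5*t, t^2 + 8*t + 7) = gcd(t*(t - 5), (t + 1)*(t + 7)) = 1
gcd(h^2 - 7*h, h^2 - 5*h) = h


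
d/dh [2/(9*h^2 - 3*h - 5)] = 6*(1 - 6*h)/(-9*h^2 + 3*h + 5)^2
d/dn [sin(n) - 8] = cos(n)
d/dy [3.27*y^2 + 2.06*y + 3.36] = 6.54*y + 2.06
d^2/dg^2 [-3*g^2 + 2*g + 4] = -6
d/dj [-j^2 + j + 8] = 1 - 2*j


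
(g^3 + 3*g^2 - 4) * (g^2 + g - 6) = g^5 + 4*g^4 - 3*g^3 - 22*g^2 - 4*g + 24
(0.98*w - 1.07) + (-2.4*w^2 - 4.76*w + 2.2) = -2.4*w^2 - 3.78*w + 1.13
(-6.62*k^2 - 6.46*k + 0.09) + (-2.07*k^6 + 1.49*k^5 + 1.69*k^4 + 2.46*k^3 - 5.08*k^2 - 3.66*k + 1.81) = -2.07*k^6 + 1.49*k^5 + 1.69*k^4 + 2.46*k^3 - 11.7*k^2 - 10.12*k + 1.9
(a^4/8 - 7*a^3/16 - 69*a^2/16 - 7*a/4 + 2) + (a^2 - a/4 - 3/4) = a^4/8 - 7*a^3/16 - 53*a^2/16 - 2*a + 5/4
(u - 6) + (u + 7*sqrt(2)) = 2*u - 6 + 7*sqrt(2)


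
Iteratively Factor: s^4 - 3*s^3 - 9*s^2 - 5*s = (s + 1)*(s^3 - 4*s^2 - 5*s) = (s + 1)^2*(s^2 - 5*s) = s*(s + 1)^2*(s - 5)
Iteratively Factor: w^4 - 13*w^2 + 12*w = (w + 4)*(w^3 - 4*w^2 + 3*w) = w*(w + 4)*(w^2 - 4*w + 3) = w*(w - 1)*(w + 4)*(w - 3)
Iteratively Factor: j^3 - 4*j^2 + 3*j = (j - 1)*(j^2 - 3*j) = (j - 3)*(j - 1)*(j)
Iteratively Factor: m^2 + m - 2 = (m + 2)*(m - 1)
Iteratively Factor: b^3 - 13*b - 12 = (b - 4)*(b^2 + 4*b + 3) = (b - 4)*(b + 1)*(b + 3)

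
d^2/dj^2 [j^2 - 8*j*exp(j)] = -8*j*exp(j) - 16*exp(j) + 2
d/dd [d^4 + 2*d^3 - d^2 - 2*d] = 4*d^3 + 6*d^2 - 2*d - 2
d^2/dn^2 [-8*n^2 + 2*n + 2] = -16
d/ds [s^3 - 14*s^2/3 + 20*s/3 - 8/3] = 3*s^2 - 28*s/3 + 20/3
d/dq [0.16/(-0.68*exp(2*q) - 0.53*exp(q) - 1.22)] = (0.2176*exp(q) + 0.0848)*exp(q)/(0.68*exp(2*q) + 0.53*exp(q) + 1.22)^2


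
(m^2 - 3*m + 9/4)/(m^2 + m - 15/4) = (2*m - 3)/(2*m + 5)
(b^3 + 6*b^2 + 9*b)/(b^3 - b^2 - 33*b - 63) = b/(b - 7)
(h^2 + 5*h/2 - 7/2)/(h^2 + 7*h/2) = (h - 1)/h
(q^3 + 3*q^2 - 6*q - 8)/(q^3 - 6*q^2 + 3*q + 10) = (q + 4)/(q - 5)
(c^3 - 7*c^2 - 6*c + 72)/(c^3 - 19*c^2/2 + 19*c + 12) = 2*(c + 3)/(2*c + 1)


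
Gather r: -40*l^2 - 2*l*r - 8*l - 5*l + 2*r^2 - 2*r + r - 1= -40*l^2 - 13*l + 2*r^2 + r*(-2*l - 1) - 1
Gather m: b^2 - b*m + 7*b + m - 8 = b^2 + 7*b + m*(1 - b) - 8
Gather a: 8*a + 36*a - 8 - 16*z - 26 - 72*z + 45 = 44*a - 88*z + 11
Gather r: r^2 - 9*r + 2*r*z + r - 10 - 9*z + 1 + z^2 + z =r^2 + r*(2*z - 8) + z^2 - 8*z - 9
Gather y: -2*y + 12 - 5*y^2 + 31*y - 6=-5*y^2 + 29*y + 6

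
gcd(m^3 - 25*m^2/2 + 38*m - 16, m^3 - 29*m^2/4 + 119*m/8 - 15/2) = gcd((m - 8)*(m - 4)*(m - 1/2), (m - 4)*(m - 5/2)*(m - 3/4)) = m - 4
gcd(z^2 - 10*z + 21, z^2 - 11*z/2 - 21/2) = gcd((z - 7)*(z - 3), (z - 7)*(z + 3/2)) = z - 7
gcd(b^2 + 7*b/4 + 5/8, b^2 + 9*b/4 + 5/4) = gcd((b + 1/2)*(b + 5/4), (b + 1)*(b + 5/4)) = b + 5/4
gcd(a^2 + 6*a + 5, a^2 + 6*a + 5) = a^2 + 6*a + 5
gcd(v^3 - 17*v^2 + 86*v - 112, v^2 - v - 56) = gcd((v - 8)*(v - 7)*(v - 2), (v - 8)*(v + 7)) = v - 8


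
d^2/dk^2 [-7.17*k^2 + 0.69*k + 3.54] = -14.3400000000000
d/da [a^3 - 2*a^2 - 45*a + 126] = 3*a^2 - 4*a - 45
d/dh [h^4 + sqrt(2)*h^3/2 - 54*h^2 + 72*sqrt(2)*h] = 4*h^3 + 3*sqrt(2)*h^2/2 - 108*h + 72*sqrt(2)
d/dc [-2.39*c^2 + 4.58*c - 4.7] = 4.58 - 4.78*c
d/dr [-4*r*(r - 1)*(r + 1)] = 4 - 12*r^2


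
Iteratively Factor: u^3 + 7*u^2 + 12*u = (u + 4)*(u^2 + 3*u) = (u + 3)*(u + 4)*(u)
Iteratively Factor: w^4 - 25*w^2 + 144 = (w - 3)*(w^3 + 3*w^2 - 16*w - 48) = (w - 3)*(w + 4)*(w^2 - w - 12) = (w - 4)*(w - 3)*(w + 4)*(w + 3)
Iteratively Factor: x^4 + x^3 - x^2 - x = (x)*(x^3 + x^2 - x - 1) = x*(x - 1)*(x^2 + 2*x + 1) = x*(x - 1)*(x + 1)*(x + 1)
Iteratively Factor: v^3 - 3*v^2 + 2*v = (v - 1)*(v^2 - 2*v) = (v - 2)*(v - 1)*(v)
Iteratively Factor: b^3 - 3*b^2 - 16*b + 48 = (b - 3)*(b^2 - 16) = (b - 3)*(b + 4)*(b - 4)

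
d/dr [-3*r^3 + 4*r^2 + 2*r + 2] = -9*r^2 + 8*r + 2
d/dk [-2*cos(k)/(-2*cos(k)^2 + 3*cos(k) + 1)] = 2*(cos(2*k) + 2)*sin(k)/(3*cos(k) - cos(2*k))^2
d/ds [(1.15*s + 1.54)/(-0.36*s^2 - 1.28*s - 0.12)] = (0.414*s^2 + 1.1088*s + 1.8332)/(0.1296*s^4 + 0.9216*s^3 + 1.7248*s^2 + 0.3072*s + 0.0144)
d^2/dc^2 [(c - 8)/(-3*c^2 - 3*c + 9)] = 2*(-(c - 8)*(2*c + 1)^2 + (3*c - 7)*(c^2 + c - 3))/(3*(c^2 + c - 3)^3)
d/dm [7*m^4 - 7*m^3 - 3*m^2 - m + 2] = 28*m^3 - 21*m^2 - 6*m - 1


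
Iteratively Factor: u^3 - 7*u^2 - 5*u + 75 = (u - 5)*(u^2 - 2*u - 15) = (u - 5)^2*(u + 3)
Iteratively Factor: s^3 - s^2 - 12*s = (s - 4)*(s^2 + 3*s) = s*(s - 4)*(s + 3)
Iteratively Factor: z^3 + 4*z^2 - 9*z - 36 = (z + 4)*(z^2 - 9) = (z - 3)*(z + 4)*(z + 3)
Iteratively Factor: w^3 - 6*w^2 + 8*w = (w - 2)*(w^2 - 4*w) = w*(w - 2)*(w - 4)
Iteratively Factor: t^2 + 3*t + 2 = (t + 1)*(t + 2)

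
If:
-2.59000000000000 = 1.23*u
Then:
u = -2.11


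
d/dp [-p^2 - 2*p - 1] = -2*p - 2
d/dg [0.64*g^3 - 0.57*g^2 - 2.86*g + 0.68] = 1.92*g^2 - 1.14*g - 2.86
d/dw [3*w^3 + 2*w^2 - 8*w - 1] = 9*w^2 + 4*w - 8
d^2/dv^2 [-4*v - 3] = 0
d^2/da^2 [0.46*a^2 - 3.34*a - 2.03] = 0.920000000000000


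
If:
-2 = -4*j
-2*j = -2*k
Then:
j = 1/2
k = 1/2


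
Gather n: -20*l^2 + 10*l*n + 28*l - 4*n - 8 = -20*l^2 + 28*l + n*(10*l - 4) - 8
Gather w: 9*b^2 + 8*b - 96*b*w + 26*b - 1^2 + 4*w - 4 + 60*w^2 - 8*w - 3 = 9*b^2 + 34*b + 60*w^2 + w*(-96*b - 4) - 8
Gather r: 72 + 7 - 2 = 77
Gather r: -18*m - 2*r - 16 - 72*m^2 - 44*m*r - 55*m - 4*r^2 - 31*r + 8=-72*m^2 - 73*m - 4*r^2 + r*(-44*m - 33) - 8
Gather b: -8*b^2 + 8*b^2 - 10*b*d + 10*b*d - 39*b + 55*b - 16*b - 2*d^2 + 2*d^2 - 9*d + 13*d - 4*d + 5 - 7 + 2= 0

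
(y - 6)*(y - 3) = y^2 - 9*y + 18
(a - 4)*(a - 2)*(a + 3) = a^3 - 3*a^2 - 10*a + 24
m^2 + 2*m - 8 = (m - 2)*(m + 4)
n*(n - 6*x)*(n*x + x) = n^3*x - 6*n^2*x^2 + n^2*x - 6*n*x^2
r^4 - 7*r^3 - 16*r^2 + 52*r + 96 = (r - 8)*(r - 3)*(r + 2)^2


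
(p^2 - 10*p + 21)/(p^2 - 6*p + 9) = (p - 7)/(p - 3)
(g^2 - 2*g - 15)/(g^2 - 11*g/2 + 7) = 2*(g^2 - 2*g - 15)/(2*g^2 - 11*g + 14)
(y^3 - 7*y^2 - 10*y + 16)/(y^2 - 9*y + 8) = y + 2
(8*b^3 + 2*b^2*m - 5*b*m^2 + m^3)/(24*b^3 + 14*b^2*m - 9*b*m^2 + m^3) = (2*b - m)/(6*b - m)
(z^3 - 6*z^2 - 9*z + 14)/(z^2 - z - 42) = (z^2 + z - 2)/(z + 6)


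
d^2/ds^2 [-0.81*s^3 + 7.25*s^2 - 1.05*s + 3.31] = 14.5 - 4.86*s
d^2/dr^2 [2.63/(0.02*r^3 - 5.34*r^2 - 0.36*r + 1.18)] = ((28.0884 - 0.3156*r)*(0.02*r^3 - 5.34*r^2 - 0.36*r + 1.18) + 2.63*(-0.12*r^2 + 21.36*r + 0.72)*(-0.06*r^2 + 10.68*r + 0.36))/(0.02*r^3 - 5.34*r^2 - 0.36*r + 1.18)^3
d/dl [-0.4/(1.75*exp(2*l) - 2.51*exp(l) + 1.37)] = (1.4*exp(l) - 1.004)*exp(l)/(1.75*exp(2*l) - 2.51*exp(l) + 1.37)^2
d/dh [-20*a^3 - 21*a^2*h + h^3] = -21*a^2 + 3*h^2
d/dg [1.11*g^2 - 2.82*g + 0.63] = 2.22*g - 2.82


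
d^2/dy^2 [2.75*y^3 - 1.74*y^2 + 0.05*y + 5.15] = 16.5*y - 3.48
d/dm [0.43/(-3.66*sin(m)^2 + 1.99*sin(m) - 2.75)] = (3.1476*sin(m) - 0.8557)*cos(m)/(3.66*sin(m)^2 - 1.99*sin(m) + 2.75)^2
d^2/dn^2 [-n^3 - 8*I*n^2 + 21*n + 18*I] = -6*n - 16*I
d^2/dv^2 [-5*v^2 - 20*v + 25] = -10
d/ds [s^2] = 2*s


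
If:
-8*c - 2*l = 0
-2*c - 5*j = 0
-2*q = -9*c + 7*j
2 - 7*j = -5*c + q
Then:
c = -20/19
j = 8/19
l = 80/19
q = -118/19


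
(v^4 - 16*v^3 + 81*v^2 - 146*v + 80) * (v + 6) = v^5 - 10*v^4 - 15*v^3 + 340*v^2 - 796*v + 480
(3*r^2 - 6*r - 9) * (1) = 3*r^2 - 6*r - 9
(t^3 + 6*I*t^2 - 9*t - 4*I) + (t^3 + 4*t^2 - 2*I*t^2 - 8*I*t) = 2*t^3 + 4*t^2 + 4*I*t^2 - 9*t - 8*I*t - 4*I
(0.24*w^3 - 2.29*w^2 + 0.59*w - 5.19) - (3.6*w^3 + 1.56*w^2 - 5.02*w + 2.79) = -3.36*w^3 - 3.85*w^2 + 5.61*w - 7.98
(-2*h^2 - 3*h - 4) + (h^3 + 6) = h^3 - 2*h^2 - 3*h + 2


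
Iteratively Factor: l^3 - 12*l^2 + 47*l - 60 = (l - 3)*(l^2 - 9*l + 20) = (l - 5)*(l - 3)*(l - 4)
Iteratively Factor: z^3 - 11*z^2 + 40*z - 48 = (z - 3)*(z^2 - 8*z + 16) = (z - 4)*(z - 3)*(z - 4)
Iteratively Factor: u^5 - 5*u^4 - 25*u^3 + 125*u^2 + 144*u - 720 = (u - 5)*(u^4 - 25*u^2 + 144) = (u - 5)*(u + 3)*(u^3 - 3*u^2 - 16*u + 48) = (u - 5)*(u - 4)*(u + 3)*(u^2 + u - 12) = (u - 5)*(u - 4)*(u - 3)*(u + 3)*(u + 4)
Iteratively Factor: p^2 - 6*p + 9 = (p - 3)*(p - 3)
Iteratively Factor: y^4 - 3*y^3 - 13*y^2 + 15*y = (y - 5)*(y^3 + 2*y^2 - 3*y) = y*(y - 5)*(y^2 + 2*y - 3) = y*(y - 5)*(y - 1)*(y + 3)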